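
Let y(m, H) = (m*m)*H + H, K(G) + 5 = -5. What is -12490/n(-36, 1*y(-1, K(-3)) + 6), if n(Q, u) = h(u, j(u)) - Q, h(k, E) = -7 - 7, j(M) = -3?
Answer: -6245/11 ≈ -567.73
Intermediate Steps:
h(k, E) = -14
K(G) = -10 (K(G) = -5 - 5 = -10)
y(m, H) = H + H*m² (y(m, H) = m²*H + H = H*m² + H = H + H*m²)
n(Q, u) = -14 - Q
-12490/n(-36, 1*y(-1, K(-3)) + 6) = -12490/(-14 - 1*(-36)) = -12490/(-14 + 36) = -12490/22 = -12490*1/22 = -6245/11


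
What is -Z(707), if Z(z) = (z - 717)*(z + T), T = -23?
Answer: 6840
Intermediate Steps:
Z(z) = (-717 + z)*(-23 + z) (Z(z) = (z - 717)*(z - 23) = (-717 + z)*(-23 + z))
-Z(707) = -(16491 + 707**2 - 740*707) = -(16491 + 499849 - 523180) = -1*(-6840) = 6840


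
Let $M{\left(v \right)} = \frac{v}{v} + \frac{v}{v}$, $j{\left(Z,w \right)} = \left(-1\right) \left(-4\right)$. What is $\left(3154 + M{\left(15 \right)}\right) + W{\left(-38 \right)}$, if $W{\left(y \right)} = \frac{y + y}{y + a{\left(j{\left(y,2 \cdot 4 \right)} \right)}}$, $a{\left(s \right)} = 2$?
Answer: $\frac{28423}{9} \approx 3158.1$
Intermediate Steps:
$j{\left(Z,w \right)} = 4$
$W{\left(y \right)} = \frac{2 y}{2 + y}$ ($W{\left(y \right)} = \frac{y + y}{y + 2} = \frac{2 y}{2 + y}$)
$M{\left(v \right)} = 2$ ($M{\left(v \right)} = 1 + 1 = 2$)
$\left(3154 + M{\left(15 \right)}\right) + W{\left(-38 \right)} = \left(3154 + 2\right) + 2 \left(-38\right) \frac{1}{2 - 38} = 3156 + 2 \left(-38\right) \frac{1}{-36} = 3156 + 2 \left(-38\right) \left(- \frac{1}{36}\right) = 3156 + \frac{19}{9} = \frac{28423}{9}$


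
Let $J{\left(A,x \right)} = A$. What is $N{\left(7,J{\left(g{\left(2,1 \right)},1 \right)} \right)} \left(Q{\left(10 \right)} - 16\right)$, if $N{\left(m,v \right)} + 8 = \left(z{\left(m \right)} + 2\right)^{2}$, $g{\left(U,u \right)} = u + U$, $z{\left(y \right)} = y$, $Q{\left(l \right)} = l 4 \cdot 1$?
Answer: $1752$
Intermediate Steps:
$Q{\left(l \right)} = 4 l$ ($Q{\left(l \right)} = 4 l 1 = 4 l$)
$g{\left(U,u \right)} = U + u$
$N{\left(m,v \right)} = -8 + \left(2 + m\right)^{2}$ ($N{\left(m,v \right)} = -8 + \left(m + 2\right)^{2} = -8 + \left(2 + m\right)^{2}$)
$N{\left(7,J{\left(g{\left(2,1 \right)},1 \right)} \right)} \left(Q{\left(10 \right)} - 16\right) = \left(-8 + \left(2 + 7\right)^{2}\right) \left(4 \cdot 10 - 16\right) = \left(-8 + 9^{2}\right) \left(40 - 16\right) = \left(-8 + 81\right) 24 = 73 \cdot 24 = 1752$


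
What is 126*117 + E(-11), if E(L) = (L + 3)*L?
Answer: 14830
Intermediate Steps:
E(L) = L*(3 + L) (E(L) = (3 + L)*L = L*(3 + L))
126*117 + E(-11) = 126*117 - 11*(3 - 11) = 14742 - 11*(-8) = 14742 + 88 = 14830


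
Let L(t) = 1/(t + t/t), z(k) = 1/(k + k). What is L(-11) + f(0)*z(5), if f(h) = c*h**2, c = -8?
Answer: -1/10 ≈ -0.10000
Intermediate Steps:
z(k) = 1/(2*k)
L(t) = 1/(1 + t) (L(t) = 1/(t + 1) = 1/(1 + t))
f(h) = -8*h**2
L(-11) + f(0)*z(5) = 1/(1 - 11) + (-8*0**2)*((1/2)/5) = 1/(-10) + (-8*0)*((1/2)*(1/5)) = -1/10 + 0*(1/10) = -1/10 + 0 = -1/10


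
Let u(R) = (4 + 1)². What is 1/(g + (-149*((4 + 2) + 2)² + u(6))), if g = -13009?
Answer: -1/22520 ≈ -4.4405e-5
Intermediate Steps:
u(R) = 25 (u(R) = 5² = 25)
1/(g + (-149*((4 + 2) + 2)² + u(6))) = 1/(-13009 + (-149*((4 + 2) + 2)² + 25)) = 1/(-13009 + (-149*(6 + 2)² + 25)) = 1/(-13009 + (-149*8² + 25)) = 1/(-13009 + (-149*64 + 25)) = 1/(-13009 + (-9536 + 25)) = 1/(-13009 - 9511) = 1/(-22520) = -1/22520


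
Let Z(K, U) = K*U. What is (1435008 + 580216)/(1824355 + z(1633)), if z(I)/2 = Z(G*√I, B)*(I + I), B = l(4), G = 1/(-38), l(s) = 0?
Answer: 2015224/1824355 ≈ 1.1046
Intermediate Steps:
G = -1/38 ≈ -0.026316
B = 0
z(I) = 0 (z(I) = 2*((-√I/38*0)*(I + I)) = 2*(0*(2*I)) = 2*0 = 0)
(1435008 + 580216)/(1824355 + z(1633)) = (1435008 + 580216)/(1824355 + 0) = 2015224/1824355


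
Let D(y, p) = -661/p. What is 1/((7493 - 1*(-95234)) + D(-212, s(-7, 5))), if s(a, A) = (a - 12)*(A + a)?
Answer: 38/3902965 ≈ 9.7362e-6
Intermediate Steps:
s(a, A) = (-12 + a)*(A + a)
1/((7493 - 1*(-95234)) + D(-212, s(-7, 5))) = 1/((7493 - 1*(-95234)) - 661/((-7)² - 12*5 - 12*(-7) + 5*(-7))) = 1/((7493 + 95234) - 661/(49 - 60 + 84 - 35)) = 1/(102727 - 661/38) = 1/(3902965/38) = 38/3902965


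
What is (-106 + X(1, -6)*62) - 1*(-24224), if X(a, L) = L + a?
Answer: 23808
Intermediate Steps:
(-106 + X(1, -6)*62) - 1*(-24224) = (-106 + (-6 + 1)*62) - 1*(-24224) = (-106 - 5*62) + 24224 = (-106 - 310) + 24224 = -416 + 24224 = 23808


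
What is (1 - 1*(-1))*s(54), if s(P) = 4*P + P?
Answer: 540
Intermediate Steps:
s(P) = 5*P
(1 - 1*(-1))*s(54) = (1 - 1*(-1))*(5*54) = (1 + 1)*270 = 2*270 = 540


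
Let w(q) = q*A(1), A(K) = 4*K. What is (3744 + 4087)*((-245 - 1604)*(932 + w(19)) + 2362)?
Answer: -14576858330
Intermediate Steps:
w(q) = 4*q (w(q) = q*(4*1) = q*4 = 4*q)
(3744 + 4087)*((-245 - 1604)*(932 + w(19)) + 2362) = (3744 + 4087)*((-245 - 1604)*(932 + 4*19) + 2362) = 7831*(-1849*(932 + 76) + 2362) = 7831*(-1849*1008 + 2362) = 7831*(-1863792 + 2362) = 7831*(-1861430) = -14576858330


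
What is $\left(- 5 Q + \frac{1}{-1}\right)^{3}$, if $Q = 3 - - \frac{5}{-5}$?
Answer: $-1331$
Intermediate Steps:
$Q = 2$ ($Q = 3 - \left(-5\right) \left(- \frac{1}{5}\right) = 3 - 1 = 2$)
$\left(- 5 Q + \frac{1}{-1}\right)^{3} = \left(\left(-5\right) 2 + \frac{1}{-1}\right)^{3} = \left(-10 - 1\right)^{3} = \left(-11\right)^{3} = -1331$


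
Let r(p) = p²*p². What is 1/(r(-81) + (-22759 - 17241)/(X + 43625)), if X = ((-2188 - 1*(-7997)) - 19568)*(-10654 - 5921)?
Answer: 4561981/196378323313501 ≈ 2.3231e-8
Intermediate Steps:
X = 228055425 (X = ((-2188 + 7997) - 19568)*(-16575) = (5809 - 19568)*(-16575) = -13759*(-16575) = 228055425)
r(p) = p⁴
1/(r(-81) + (-22759 - 17241)/(X + 43625)) = 1/((-81)⁴ + (-22759 - 17241)/(228055425 + 43625)) = 1/(43046721 - 40000/228099050) = 1/(43046721 - 40000*1/228099050) = 1/(43046721 - 800/4561981) = 1/(196378323313501/4561981) = 4561981/196378323313501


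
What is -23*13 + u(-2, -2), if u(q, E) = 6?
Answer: -293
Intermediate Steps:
-23*13 + u(-2, -2) = -23*13 + 6 = -299 + 6 = -293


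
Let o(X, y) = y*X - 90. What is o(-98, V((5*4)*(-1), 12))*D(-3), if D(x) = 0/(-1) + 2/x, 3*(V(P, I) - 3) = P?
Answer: -1616/9 ≈ -179.56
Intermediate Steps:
V(P, I) = 3 + P/3
D(x) = 2/x (D(x) = 0*(-1) + 2/x = 0 + 2/x = 2/x)
o(X, y) = -90 + X*y (o(X, y) = X*y - 90 = -90 + X*y)
o(-98, V((5*4)*(-1), 12))*D(-3) = (-90 - 98*(3 + ((5*4)*(-1))/3))*(2/(-3)) = (-90 - 98*(3 + (20*(-1))/3))*(2*(-1/3)) = (-90 - 98*(3 + (1/3)*(-20)))*(-2/3) = (-90 - 98*(3 - 20/3))*(-2/3) = (-90 - 98*(-11/3))*(-2/3) = (-90 + 1078/3)*(-2/3) = (808/3)*(-2/3) = -1616/9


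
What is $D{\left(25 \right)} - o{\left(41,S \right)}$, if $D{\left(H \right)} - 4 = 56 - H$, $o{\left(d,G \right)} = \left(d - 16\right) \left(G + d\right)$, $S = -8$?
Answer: $-790$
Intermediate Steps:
$o{\left(d,G \right)} = \left(-16 + d\right) \left(G + d\right)$
$D{\left(H \right)} = 60 - H$ ($D{\left(H \right)} = 4 - \left(-56 + H\right) = 60 - H$)
$D{\left(25 \right)} - o{\left(41,S \right)} = \left(60 - 25\right) - \left(41^{2} - -128 - 656 - 328\right) = \left(60 - 25\right) - \left(1681 + 128 - 656 - 328\right) = 35 - 825 = -790$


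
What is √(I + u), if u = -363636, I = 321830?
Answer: I*√41806 ≈ 204.47*I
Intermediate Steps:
√(I + u) = √(321830 - 363636) = √(-41806) = I*√41806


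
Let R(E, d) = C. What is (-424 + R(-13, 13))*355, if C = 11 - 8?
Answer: -149455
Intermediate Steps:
C = 3
R(E, d) = 3
(-424 + R(-13, 13))*355 = (-424 + 3)*355 = -421*355 = -149455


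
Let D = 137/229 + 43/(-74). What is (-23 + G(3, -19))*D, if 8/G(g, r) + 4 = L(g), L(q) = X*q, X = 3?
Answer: -31137/84730 ≈ -0.36749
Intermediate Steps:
L(q) = 3*q
G(g, r) = 8/(-4 + 3*g)
D = 291/16946 (D = 137*(1/229) + 43*(-1/74) = 137/229 - 43/74 = 291/16946 ≈ 0.017172)
(-23 + G(3, -19))*D = (-23 + 8/(-4 + 3*3))*(291/16946) = (-23 + 8/(-4 + 9))*(291/16946) = (-23 + 8/5)*(291/16946) = -107/5*291/16946 = -31137/84730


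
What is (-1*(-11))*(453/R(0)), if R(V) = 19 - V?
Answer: 4983/19 ≈ 262.26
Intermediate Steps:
(-1*(-11))*(453/R(0)) = (-1*(-11))*(453/(19 - 1*0)) = 11*(453/(19 + 0)) = 11*(453/19) = 4983/19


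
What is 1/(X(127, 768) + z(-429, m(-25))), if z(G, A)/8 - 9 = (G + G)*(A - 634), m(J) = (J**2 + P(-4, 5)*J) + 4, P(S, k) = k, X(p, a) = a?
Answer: 1/893160 ≈ 1.1196e-6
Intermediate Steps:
m(J) = 4 + J**2 + 5*J (m(J) = (J**2 + 5*J) + 4 = 4 + J**2 + 5*J)
z(G, A) = 72 + 16*G*(-634 + A) (z(G, A) = 72 + 8*((G + G)*(A - 634)) = 72 + 8*((2*G)*(-634 + A)) = 72 + 8*(2*G*(-634 + A)) = 72 + 16*G*(-634 + A))
1/(X(127, 768) + z(-429, m(-25))) = 1/(768 + (72 - 10144*(-429) + 16*(4 + (-25)**2 + 5*(-25))*(-429))) = 1/(768 + (72 + 4351776 + 16*(4 + 625 - 125)*(-429))) = 1/(768 + (72 + 4351776 + 16*504*(-429))) = 1/(768 + (72 + 4351776 - 3459456)) = 1/(768 + 892392) = 1/893160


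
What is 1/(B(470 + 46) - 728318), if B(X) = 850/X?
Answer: -258/187905619 ≈ -1.3730e-6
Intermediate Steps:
1/(B(470 + 46) - 728318) = 1/(850/(470 + 46) - 728318) = 1/(850/516 - 728318) = 1/(850*(1/516) - 728318) = 1/(425/258 - 728318) = 1/(-187905619/258) = -258/187905619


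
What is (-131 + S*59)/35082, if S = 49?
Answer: 460/5847 ≈ 0.078673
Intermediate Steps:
(-131 + S*59)/35082 = (-131 + 49*59)/35082 = (-131 + 2891)*(1/35082) = 2760*(1/35082) = 460/5847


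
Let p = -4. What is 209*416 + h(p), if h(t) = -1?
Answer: 86943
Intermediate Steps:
209*416 + h(p) = 209*416 - 1 = 86944 - 1 = 86943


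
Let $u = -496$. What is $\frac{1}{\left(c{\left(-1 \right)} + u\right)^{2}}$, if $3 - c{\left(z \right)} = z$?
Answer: $\frac{1}{242064} \approx 4.1311 \cdot 10^{-6}$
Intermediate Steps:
$c{\left(z \right)} = 3 - z$
$\frac{1}{\left(c{\left(-1 \right)} + u\right)^{2}} = \frac{1}{\left(\left(3 - -1\right) - 496\right)^{2}} = \frac{1}{\left(\left(3 + 1\right) - 496\right)^{2}} = \frac{1}{\left(4 - 496\right)^{2}} = \frac{1}{\left(-492\right)^{2}} = \frac{1}{242064}$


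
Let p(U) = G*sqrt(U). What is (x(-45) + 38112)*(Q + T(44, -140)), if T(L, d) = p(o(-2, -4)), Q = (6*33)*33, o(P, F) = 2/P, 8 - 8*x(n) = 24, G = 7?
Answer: 249010740 + 266770*I ≈ 2.4901e+8 + 2.6677e+5*I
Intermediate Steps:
x(n) = -2 (x(n) = 1 - 1/8*24 = 1 - 3 = -2)
p(U) = 7*sqrt(U)
Q = 6534 (Q = 198*33 = 6534)
T(L, d) = 7*I (T(L, d) = 7*sqrt(2/(-2)) = 7*sqrt(2*(-1/2)) = 7*sqrt(-1) = 7*I)
(x(-45) + 38112)*(Q + T(44, -140)) = (-2 + 38112)*(6534 + 7*I) = 38110*(6534 + 7*I) = 249010740 + 266770*I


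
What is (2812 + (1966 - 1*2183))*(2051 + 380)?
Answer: 6308445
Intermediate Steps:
(2812 + (1966 - 1*2183))*(2051 + 380) = (2812 + (1966 - 2183))*2431 = (2812 - 217)*2431 = 2595*2431 = 6308445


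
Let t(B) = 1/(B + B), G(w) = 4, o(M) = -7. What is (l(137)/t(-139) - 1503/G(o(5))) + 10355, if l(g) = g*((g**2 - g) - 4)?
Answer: -2837824115/4 ≈ -7.0946e+8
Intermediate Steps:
t(B) = 1/(2*B)
l(g) = g*(-4 + g**2 - g)
(l(137)/t(-139) - 1503/G(o(5))) + 10355 = ((137*(-4 + 137**2 - 1*137))/(((1/2)/(-139))) - 1503/4) + 10355 = ((137*(-4 + 18769 - 137))/(((1/2)*(-1/139))) - 1503*1/4) + 10355 = ((137*18628)/(-1/278) - 1503/4) + 10355 = (2552036*(-278) - 1503/4) + 10355 = (-709466008 - 1503/4) + 10355 = -2837865535/4 + 10355 = -2837824115/4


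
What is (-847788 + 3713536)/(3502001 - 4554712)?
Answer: -2865748/1052711 ≈ -2.7223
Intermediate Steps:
(-847788 + 3713536)/(3502001 - 4554712) = 2865748/(-1052711) = 2865748*(-1/1052711) = -2865748/1052711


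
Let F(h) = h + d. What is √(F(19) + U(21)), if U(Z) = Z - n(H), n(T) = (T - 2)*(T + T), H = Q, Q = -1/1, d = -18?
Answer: 4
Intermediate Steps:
Q = -1 (Q = -1*1 = -1)
H = -1
n(T) = 2*T*(-2 + T) (n(T) = (-2 + T)*(2*T) = 2*T*(-2 + T))
F(h) = -18 + h (F(h) = h - 18 = -18 + h)
U(Z) = -6 + Z (U(Z) = Z - 2*(-1)*(-2 - 1) = Z - 2*(-1)*(-3) = Z - 1*6 = Z - 6 = -6 + Z)
√(F(19) + U(21)) = √((-18 + 19) + (-6 + 21)) = √(1 + 15) = √16 = 4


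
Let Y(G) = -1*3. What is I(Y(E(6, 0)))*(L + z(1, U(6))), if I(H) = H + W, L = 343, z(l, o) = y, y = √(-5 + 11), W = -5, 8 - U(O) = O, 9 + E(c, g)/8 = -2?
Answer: -2744 - 8*√6 ≈ -2763.6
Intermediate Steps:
E(c, g) = -88 (E(c, g) = -72 + 8*(-2) = -72 - 16 = -88)
Y(G) = -3
U(O) = 8 - O
y = √6 ≈ 2.4495
z(l, o) = √6
I(H) = -5 + H (I(H) = H - 5 = -5 + H)
I(Y(E(6, 0)))*(L + z(1, U(6))) = (-5 - 3)*(343 + √6) = -8*(343 + √6) = -2744 - 8*√6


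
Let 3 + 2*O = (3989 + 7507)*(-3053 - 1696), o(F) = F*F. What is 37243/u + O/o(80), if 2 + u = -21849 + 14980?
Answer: -375595567997/87948800 ≈ -4270.6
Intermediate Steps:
o(F) = F**2
u = -6871 (u = -2 + (-21849 + 14980) = -2 - 6869 = -6871)
O = -54594507/2 (O = -3/2 + ((3989 + 7507)*(-3053 - 1696))/2 = -3/2 + (11496*(-4749))/2 = -3/2 + (1/2)*(-54594504) = -3/2 - 27297252 = -54594507/2 ≈ -2.7297e+7)
37243/u + O/o(80) = 37243/(-6871) - 54594507/(2*(80**2)) = 37243*(-1/6871) - 54594507/2/6400 = -37243/6871 - 54594507/2*1/6400 = -37243/6871 - 54594507/12800 = -375595567997/87948800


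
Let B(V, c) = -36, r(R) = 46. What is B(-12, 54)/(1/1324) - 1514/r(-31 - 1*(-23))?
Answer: -1097029/23 ≈ -47697.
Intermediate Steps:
B(-12, 54)/(1/1324) - 1514/r(-31 - 1*(-23)) = -36/(1/1324) - 1514/46 = -36/1/1324 - 1514*1/46 = -36*1324 - 757/23 = -47664 - 757/23 = -1097029/23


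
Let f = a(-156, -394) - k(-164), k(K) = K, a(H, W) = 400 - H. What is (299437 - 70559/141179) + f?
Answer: 42375794544/141179 ≈ 3.0016e+5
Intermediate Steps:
f = 720 (f = (400 - 1*(-156)) - 1*(-164) = (400 + 156) + 164 = 556 + 164 = 720)
(299437 - 70559/141179) + f = (299437 - 70559/141179) + 720 = 42274145664/141179 + 720 = 42375794544/141179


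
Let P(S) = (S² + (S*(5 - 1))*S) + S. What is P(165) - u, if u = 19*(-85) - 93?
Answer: 137998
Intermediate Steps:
u = -1708 (u = -1615 - 93 = -1708)
P(S) = S + 5*S² (P(S) = (S² + (S*4)*S) + S = (S² + (4*S)*S) + S = (S² + 4*S²) + S = 5*S² + S = S + 5*S²)
P(165) - u = 165*(1 + 5*165) - 1*(-1708) = 165*(1 + 825) + 1708 = 165*826 + 1708 = 136290 + 1708 = 137998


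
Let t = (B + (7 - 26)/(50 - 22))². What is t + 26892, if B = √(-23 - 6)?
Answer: 21060953/784 - 19*I*√29/14 ≈ 26863.0 - 7.3084*I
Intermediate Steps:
B = I*√29 (B = √(-29) = I*√29 ≈ 5.3852*I)
t = (-19/28 + I*√29)² (t = (I*√29 + (7 - 26)/(50 - 22))² = (I*√29 - 19/28)² = (-19/28 + I*√29)² ≈ -28.54 - 7.3084*I)
t + 26892 = (19 - 28*I*√29)²/784 + 26892 = 26892 + (19 - 28*I*√29)²/784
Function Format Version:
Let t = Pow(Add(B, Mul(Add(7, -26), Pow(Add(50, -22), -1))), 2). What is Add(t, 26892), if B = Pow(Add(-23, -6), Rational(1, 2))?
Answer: Add(Rational(21060953, 784), Mul(Rational(-19, 14), I, Pow(29, Rational(1, 2)))) ≈ Add(26863., Mul(-7.3084, I))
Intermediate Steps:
B = Mul(I, Pow(29, Rational(1, 2))) (B = Pow(-29, Rational(1, 2)) = Mul(I, Pow(29, Rational(1, 2))) ≈ Mul(5.3852, I))
t = Pow(Add(Rational(-19, 28), Mul(I, Pow(29, Rational(1, 2)))), 2) (t = Pow(Add(Mul(I, Pow(29, Rational(1, 2))), Mul(Add(7, -26), Pow(Add(50, -22), -1))), 2) = Pow(Add(Mul(I, Pow(29, Rational(1, 2))), Mul(-19, Pow(28, -1))), 2) = Pow(Add(Mul(I, Pow(29, Rational(1, 2))), Mul(-19, Rational(1, 28))), 2) = Pow(Add(Mul(I, Pow(29, Rational(1, 2))), Rational(-19, 28)), 2) = Pow(Add(Rational(-19, 28), Mul(I, Pow(29, Rational(1, 2)))), 2) ≈ Add(-28.540, Mul(-7.3084, I)))
Add(t, 26892) = Add(Mul(Rational(1, 784), Pow(Add(19, Mul(-28, I, Pow(29, Rational(1, 2)))), 2)), 26892) = Add(26892, Mul(Rational(1, 784), Pow(Add(19, Mul(-28, I, Pow(29, Rational(1, 2)))), 2)))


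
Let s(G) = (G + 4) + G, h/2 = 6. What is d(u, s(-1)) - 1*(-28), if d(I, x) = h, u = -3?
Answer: 40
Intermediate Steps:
h = 12 (h = 2*6 = 12)
s(G) = 4 + 2*G (s(G) = (4 + G) + G = 4 + 2*G)
d(I, x) = 12
d(u, s(-1)) - 1*(-28) = 12 - 1*(-28) = 12 + 28 = 40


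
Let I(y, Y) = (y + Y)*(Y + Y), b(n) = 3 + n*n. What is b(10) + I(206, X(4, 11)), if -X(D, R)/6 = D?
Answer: -8633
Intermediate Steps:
X(D, R) = -6*D
b(n) = 3 + n²
I(y, Y) = 2*Y*(Y + y) (I(y, Y) = (Y + y)*(2*Y) = 2*Y*(Y + y))
b(10) + I(206, X(4, 11)) = (3 + 10²) + 2*(-6*4)*(-6*4 + 206) = (3 + 100) + 2*(-24)*(-24 + 206) = 103 + 2*(-24)*182 = 103 - 8736 = -8633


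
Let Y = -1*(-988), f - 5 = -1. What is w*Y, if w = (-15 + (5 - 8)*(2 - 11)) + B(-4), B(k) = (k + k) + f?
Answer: 7904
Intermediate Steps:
f = 4 (f = 5 - 1 = 4)
Y = 988
B(k) = 4 + 2*k (B(k) = (k + k) + 4 = 2*k + 4 = 4 + 2*k)
w = 8 (w = (-15 + (5 - 8)*(2 - 11)) + (4 + 2*(-4)) = (-15 - 3*(-9)) + (4 - 8) = (-15 + 27) - 4 = 12 - 4 = 8)
w*Y = 8*988 = 7904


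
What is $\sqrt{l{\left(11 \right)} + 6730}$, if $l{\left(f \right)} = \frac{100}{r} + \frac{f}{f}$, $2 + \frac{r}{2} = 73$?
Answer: $\frac{\sqrt{33934521}}{71} \approx 82.047$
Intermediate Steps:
$r = 142$ ($r = -4 + 2 \cdot 73 = -4 + 146 = 142$)
$l{\left(f \right)} = \frac{121}{71}$ ($l{\left(f \right)} = \frac{100}{142} + \frac{f}{f} = 100 \cdot \frac{1}{142} + 1 = \frac{50}{71} + 1 = \frac{121}{71}$)
$\sqrt{l{\left(11 \right)} + 6730} = \sqrt{\frac{121}{71} + 6730} = \sqrt{\frac{477951}{71}} = \frac{\sqrt{33934521}}{71}$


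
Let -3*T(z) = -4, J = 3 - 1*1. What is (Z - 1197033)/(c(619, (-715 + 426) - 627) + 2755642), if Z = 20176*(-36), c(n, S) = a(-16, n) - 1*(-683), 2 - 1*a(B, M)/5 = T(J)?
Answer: -5770107/8268985 ≈ -0.69780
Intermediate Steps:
J = 2 (J = 3 - 1 = 2)
T(z) = 4/3 (T(z) = -⅓*(-4) = 4/3)
a(B, M) = 10/3 (a(B, M) = 10 - 5*4/3 = 10 - 20/3 = 10/3)
c(n, S) = 2059/3 (c(n, S) = 10/3 - 1*(-683) = 10/3 + 683 = 2059/3)
Z = -726336
(Z - 1197033)/(c(619, (-715 + 426) - 627) + 2755642) = (-726336 - 1197033)/(2059/3 + 2755642) = -1923369/8268985/3 = -1923369*3/8268985 = -5770107/8268985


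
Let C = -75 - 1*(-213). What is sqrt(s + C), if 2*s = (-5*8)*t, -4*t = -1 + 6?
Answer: sqrt(163) ≈ 12.767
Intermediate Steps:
t = -5/4 (t = -(-1 + 6)/4 = -1/4*5 = -5/4 ≈ -1.2500)
s = 25 (s = (-5*8*(-5/4))/2 = (-40*(-5/4))/2 = (1/2)*50 = 25)
C = 138 (C = -75 + 213 = 138)
sqrt(s + C) = sqrt(25 + 138) = sqrt(163)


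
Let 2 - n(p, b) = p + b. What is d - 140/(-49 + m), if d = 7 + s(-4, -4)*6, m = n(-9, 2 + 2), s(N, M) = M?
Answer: -41/3 ≈ -13.667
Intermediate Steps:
n(p, b) = 2 - b - p (n(p, b) = 2 - (p + b) = 2 - (b + p) = 2 + (-b - p) = 2 - b - p)
m = 7 (m = 2 - (2 + 2) - 1*(-9) = 2 - 1*4 + 9 = 2 - 4 + 9 = 7)
d = -17 (d = 7 - 4*6 = 7 - 24 = -17)
d - 140/(-49 + m) = -17 - 140/(-49 + 7) = -17 - 140/(-42) = -17 - 140*(-1/42) = -17 + 10/3 = -41/3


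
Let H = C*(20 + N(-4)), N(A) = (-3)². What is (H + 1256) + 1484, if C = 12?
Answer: 3088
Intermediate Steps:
N(A) = 9
H = 348 (H = 12*(20 + 9) = 12*29 = 348)
(H + 1256) + 1484 = (348 + 1256) + 1484 = 1604 + 1484 = 3088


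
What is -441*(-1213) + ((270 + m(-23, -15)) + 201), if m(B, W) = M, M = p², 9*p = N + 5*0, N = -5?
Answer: 43367749/81 ≈ 5.3540e+5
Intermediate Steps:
p = -5/9 (p = (-5 + 5*0)/9 = (-5 + 0)/9 = (⅑)*(-5) = -5/9 ≈ -0.55556)
M = 25/81 (M = (-5/9)² = 25/81 ≈ 0.30864)
m(B, W) = 25/81
-441*(-1213) + ((270 + m(-23, -15)) + 201) = -441*(-1213) + ((270 + 25/81) + 201) = 534933 + (21895/81 + 201) = 534933 + 38176/81 = 43367749/81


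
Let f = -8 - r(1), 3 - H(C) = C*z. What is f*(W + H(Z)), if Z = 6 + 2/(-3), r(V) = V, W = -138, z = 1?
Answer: 1263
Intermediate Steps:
Z = 16/3 (Z = 6 + 2*(-1/3) = 6 - 2/3 = 16/3 ≈ 5.3333)
H(C) = 3 - C
f = -9 (f = -8 - 1*1 = -8 - 1 = -9)
f*(W + H(Z)) = -9*(-138 + (3 - 1*16/3)) = -9*(-138 + (3 - 16/3)) = -9*(-138 - 7/3) = -9*(-421/3) = 1263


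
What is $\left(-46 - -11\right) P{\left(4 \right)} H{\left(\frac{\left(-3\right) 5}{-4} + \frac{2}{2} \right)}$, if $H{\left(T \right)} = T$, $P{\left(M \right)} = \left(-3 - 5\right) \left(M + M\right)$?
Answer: $10640$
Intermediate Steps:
$P{\left(M \right)} = - 16 M$ ($P{\left(M \right)} = - 8 \cdot 2 M = - 16 M$)
$\left(-46 - -11\right) P{\left(4 \right)} H{\left(\frac{\left(-3\right) 5}{-4} + \frac{2}{2} \right)} = \left(-46 - -11\right) \left(\left(-16\right) 4\right) \left(\frac{\left(-3\right) 5}{-4} + \frac{2}{2}\right) = \left(-46 + 11\right) \left(-64\right) \left(\left(-15\right) \left(- \frac{1}{4}\right) + 2 \cdot \frac{1}{2}\right) = \left(-35\right) \left(-64\right) \left(\frac{15}{4} + 1\right) = 2240 \cdot \frac{19}{4} = 10640$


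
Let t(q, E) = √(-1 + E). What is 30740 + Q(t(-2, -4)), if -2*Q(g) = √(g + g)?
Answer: 30740 - 5^(¼)*(1 + I)/2 ≈ 30739.0 - 0.74767*I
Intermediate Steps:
Q(g) = -√2*√g/2 (Q(g) = -√(g + g)/2 = -√2*√g/2)
30740 + Q(t(-2, -4)) = 30740 - √2*√(√(-1 - 4))/2 = 30740 - √2*√(√(-5))/2 = 30740 - √2*√(I*√5)/2 = 30740 - √2*5^(¼)*√I/2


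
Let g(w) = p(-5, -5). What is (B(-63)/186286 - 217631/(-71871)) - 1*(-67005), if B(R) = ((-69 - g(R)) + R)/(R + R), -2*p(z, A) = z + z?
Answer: 37679925300953941/562319566452 ≈ 67008.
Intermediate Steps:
p(z, A) = -z (p(z, A) = -(z + z)/2 = -z)
g(w) = 5 (g(w) = -1*(-5) = 5)
B(R) = (-74 + R)/(2*R) (B(R) = ((-69 - 1*5) + R)/(R + R) = ((-69 - 5) + R)/((2*R)) = (-74 + R)*(1/(2*R)) = (-74 + R)/(2*R))
(B(-63)/186286 - 217631/(-71871)) - 1*(-67005) = (((½)*(-74 - 63)/(-63))/186286 - 217631/(-71871)) - 1*(-67005) = (((½)*(-1/63)*(-137))*(1/186286) - 217631*(-1/71871)) + 67005 = ((137/126)*(1/186286) + 217631/71871) + 67005 = (137/23472036 + 217631/71871) + 67005 = 1702750837681/562319566452 + 67005 = 37679925300953941/562319566452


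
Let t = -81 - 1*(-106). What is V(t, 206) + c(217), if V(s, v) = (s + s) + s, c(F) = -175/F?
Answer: 2300/31 ≈ 74.194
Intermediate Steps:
t = 25 (t = -81 + 106 = 25)
V(s, v) = 3*s (V(s, v) = 2*s + s = 3*s)
V(t, 206) + c(217) = 3*25 - 175/217 = 75 - 175*1/217 = 75 - 25/31 = 2300/31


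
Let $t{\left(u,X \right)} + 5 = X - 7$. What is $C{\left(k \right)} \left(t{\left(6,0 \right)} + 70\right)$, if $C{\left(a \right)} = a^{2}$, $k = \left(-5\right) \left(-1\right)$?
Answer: $1450$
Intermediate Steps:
$t{\left(u,X \right)} = -12 + X$ ($t{\left(u,X \right)} = -5 + \left(X - 7\right) = -5 + \left(-7 + X\right) = -12 + X$)
$k = 5$
$C{\left(k \right)} \left(t{\left(6,0 \right)} + 70\right) = 5^{2} \left(\left(-12 + 0\right) + 70\right) = 25 \left(-12 + 70\right) = 25 \cdot 58 = 1450$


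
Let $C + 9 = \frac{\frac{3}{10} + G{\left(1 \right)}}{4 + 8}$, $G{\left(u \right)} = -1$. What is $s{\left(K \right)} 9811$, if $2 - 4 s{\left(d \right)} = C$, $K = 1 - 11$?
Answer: $\frac{13019197}{480} \approx 27123.0$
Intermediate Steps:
$K = -10$ ($K = 1 - 11 = -10$)
$C = - \frac{1087}{120}$ ($C = -9 + \frac{\frac{3}{10} - 1}{4 + 8} = -9 + \frac{3 \cdot \frac{1}{10} - 1}{12} = -9 + \left(\frac{3}{10} - 1\right) \frac{1}{12} = -9 - \frac{7}{120} = - \frac{1087}{120} \approx -9.0583$)
$s{\left(d \right)} = \frac{1327}{480}$ ($s{\left(d \right)} = \frac{1}{2} - - \frac{1087}{480} = \frac{1}{2} + \frac{1087}{480} = \frac{1327}{480}$)
$s{\left(K \right)} 9811 = \frac{1327}{480} \cdot 9811 = \frac{13019197}{480}$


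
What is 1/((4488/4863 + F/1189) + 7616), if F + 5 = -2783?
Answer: 47009/357953700 ≈ 0.00013133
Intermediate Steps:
F = -2788 (F = -5 - 2783 = -2788)
1/((4488/4863 + F/1189) + 7616) = 1/((4488/4863 - 2788/1189) + 7616) = 1/((4488*(1/4863) - 2788*1/1189) + 7616) = 1/((1496/1621 - 68/29) + 7616) = 1/(-66844/47009 + 7616) = 1/(357953700/47009) = 47009/357953700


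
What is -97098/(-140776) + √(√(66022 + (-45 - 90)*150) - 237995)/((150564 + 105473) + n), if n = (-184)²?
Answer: 48549/70388 + √(-237995 + 2*√11443)/289893 ≈ 0.68973 + 0.0016821*I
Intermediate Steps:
n = 33856
-97098/(-140776) + √(√(66022 + (-45 - 90)*150) - 237995)/((150564 + 105473) + n) = -97098/(-140776) + √(√(66022 + (-45 - 90)*150) - 237995)/((150564 + 105473) + 33856) = -97098*(-1/140776) + √(√(66022 - 135*150) - 237995)/(256037 + 33856) = 48549/70388 + √(√(66022 - 20250) - 237995)/289893 = 48549/70388 + √(√45772 - 237995)*(1/289893) = 48549/70388 + √(2*√11443 - 237995)*(1/289893) = 48549/70388 + √(-237995 + 2*√11443)*(1/289893) = 48549/70388 + √(-237995 + 2*√11443)/289893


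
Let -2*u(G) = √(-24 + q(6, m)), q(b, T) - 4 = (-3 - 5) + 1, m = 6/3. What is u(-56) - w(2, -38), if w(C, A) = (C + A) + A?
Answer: 74 - 3*I*√3/2 ≈ 74.0 - 2.5981*I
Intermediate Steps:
m = 2 (m = 6*(⅓) = 2)
q(b, T) = -3 (q(b, T) = 4 + ((-3 - 5) + 1) = 4 + (-8 + 1) = 4 - 7 = -3)
w(C, A) = C + 2*A (w(C, A) = (A + C) + A = C + 2*A)
u(G) = -3*I*√3/2 (u(G) = -√(-24 - 3)/2 = -3*I*√3/2)
u(-56) - w(2, -38) = -3*I*√3/2 - (2 + 2*(-38)) = -3*I*√3/2 - (2 - 76) = -3*I*√3/2 - 1*(-74) = -3*I*√3/2 + 74 = 74 - 3*I*√3/2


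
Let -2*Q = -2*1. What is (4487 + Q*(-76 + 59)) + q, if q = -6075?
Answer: -1605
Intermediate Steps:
Q = 1 (Q = -(-1) = -½*(-2) = 1)
(4487 + Q*(-76 + 59)) + q = (4487 + 1*(-76 + 59)) - 6075 = (4487 + 1*(-17)) - 6075 = (4487 - 17) - 6075 = 4470 - 6075 = -1605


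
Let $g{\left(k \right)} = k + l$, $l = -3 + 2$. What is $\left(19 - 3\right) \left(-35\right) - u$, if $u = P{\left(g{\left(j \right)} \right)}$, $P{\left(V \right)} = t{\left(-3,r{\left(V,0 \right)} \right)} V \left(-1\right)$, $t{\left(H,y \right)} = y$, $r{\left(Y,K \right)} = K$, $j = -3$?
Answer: $-560$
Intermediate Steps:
$l = -1$
$g{\left(k \right)} = -1 + k$ ($g{\left(k \right)} = k - 1 = -1 + k$)
$P{\left(V \right)} = 0$ ($P{\left(V \right)} = 0 V \left(-1\right) = 0 \left(-1\right) = 0$)
$u = 0$
$\left(19 - 3\right) \left(-35\right) - u = \left(19 - 3\right) \left(-35\right) - 0 = 16 \left(-35\right) + 0 = -560 + 0 = -560$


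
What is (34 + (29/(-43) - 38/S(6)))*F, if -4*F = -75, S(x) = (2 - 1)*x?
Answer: 43525/86 ≈ 506.10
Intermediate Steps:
S(x) = x (S(x) = 1*x = x)
F = 75/4 (F = -¼*(-75) = 75/4 ≈ 18.750)
(34 + (29/(-43) - 38/S(6)))*F = (34 + (29/(-43) - 38/6))*(75/4) = (34 + (29*(-1/43) - 38*⅙))*(75/4) = (34 + (-29/43 - 19/3))*(75/4) = (34 - 904/129)*(75/4) = (3482/129)*(75/4) = 43525/86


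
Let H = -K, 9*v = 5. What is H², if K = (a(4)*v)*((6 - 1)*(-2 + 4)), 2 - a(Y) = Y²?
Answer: 490000/81 ≈ 6049.4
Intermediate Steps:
v = 5/9 (v = (⅑)*5 = 5/9 ≈ 0.55556)
a(Y) = 2 - Y²
K = -700/9 (K = ((2 - 1*4²)*(5/9))*((6 - 1)*(-2 + 4)) = ((2 - 1*16)*(5/9))*(5*2) = ((2 - 16)*(5/9))*10 = -14*5/9*10 = -70/9*10 = -700/9 ≈ -77.778)
H = 700/9 (H = -1*(-700/9) = 700/9 ≈ 77.778)
H² = (700/9)² = 490000/81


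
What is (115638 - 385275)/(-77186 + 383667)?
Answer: -269637/306481 ≈ -0.87978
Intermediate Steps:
(115638 - 385275)/(-77186 + 383667) = -269637/306481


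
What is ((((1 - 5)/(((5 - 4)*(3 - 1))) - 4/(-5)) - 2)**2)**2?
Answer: 65536/625 ≈ 104.86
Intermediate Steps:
((((1 - 5)/(((5 - 4)*(3 - 1))) - 4/(-5)) - 2)**2)**2 = (((-4/(1*2) - 4*(-1/5)) - 2)**2)**2 = (((-4/2 + 4/5) - 2)**2)**2 = (((-4*1/2 + 4/5) - 2)**2)**2 = (((-2 + 4/5) - 2)**2)**2 = ((-6/5 - 2)**2)**2 = ((-16/5)**2)**2 = (256/25)**2 = 65536/625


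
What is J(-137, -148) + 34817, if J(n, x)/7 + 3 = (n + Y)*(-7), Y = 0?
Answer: 41509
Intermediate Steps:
J(n, x) = -21 - 49*n (J(n, x) = -21 + 7*((n + 0)*(-7)) = -21 + 7*(n*(-7)) = -21 + 7*(-7*n) = -21 - 49*n)
J(-137, -148) + 34817 = (-21 - 49*(-137)) + 34817 = (-21 + 6713) + 34817 = 6692 + 34817 = 41509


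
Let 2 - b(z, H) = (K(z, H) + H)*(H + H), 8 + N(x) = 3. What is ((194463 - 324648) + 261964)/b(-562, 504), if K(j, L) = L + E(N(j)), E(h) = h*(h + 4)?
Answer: -131779/1021102 ≈ -0.12906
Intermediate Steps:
N(x) = -5 (N(x) = -8 + 3 = -5)
E(h) = h*(4 + h)
K(j, L) = 5 + L (K(j, L) = L - 5*(4 - 5) = L - 5*(-1) = L + 5 = 5 + L)
b(z, H) = 2 - 2*H*(5 + 2*H) (b(z, H) = 2 - ((5 + H) + H)*(H + H) = 2 - (5 + 2*H)*2*H = 2 - 2*H*(5 + 2*H))
((194463 - 324648) + 261964)/b(-562, 504) = ((194463 - 324648) + 261964)/(2 - 10*504 - 4*504²) = (-130185 + 261964)/(2 - 5040 - 4*254016) = 131779/(2 - 5040 - 1016064) = 131779/(-1021102) = 131779*(-1/1021102) = -131779/1021102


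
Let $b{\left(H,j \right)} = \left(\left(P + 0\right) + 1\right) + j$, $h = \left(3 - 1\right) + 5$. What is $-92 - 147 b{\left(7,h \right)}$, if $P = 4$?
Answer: $-1856$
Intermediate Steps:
$h = 7$ ($h = 2 + 5 = 7$)
$b{\left(H,j \right)} = 5 + j$ ($b{\left(H,j \right)} = \left(\left(4 + 0\right) + 1\right) + j = \left(4 + 1\right) + j = 5 + j$)
$-92 - 147 b{\left(7,h \right)} = -92 - 147 \left(5 + 7\right) = -92 - 1764 = -1856$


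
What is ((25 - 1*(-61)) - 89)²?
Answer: 9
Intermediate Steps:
((25 - 1*(-61)) - 89)² = ((25 + 61) - 89)² = (86 - 89)² = (-3)² = 9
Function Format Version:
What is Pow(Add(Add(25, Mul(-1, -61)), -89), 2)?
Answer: 9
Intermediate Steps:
Pow(Add(Add(25, Mul(-1, -61)), -89), 2) = Pow(Add(Add(25, 61), -89), 2) = Pow(Add(86, -89), 2) = Pow(-3, 2) = 9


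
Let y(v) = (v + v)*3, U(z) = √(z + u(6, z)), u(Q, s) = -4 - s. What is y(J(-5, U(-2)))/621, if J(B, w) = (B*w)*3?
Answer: -20*I/69 ≈ -0.28986*I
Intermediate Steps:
U(z) = 2*I (U(z) = √(z + (-4 - z)) = √(-4) = 2*I)
J(B, w) = 3*B*w
y(v) = 6*v (y(v) = (2*v)*3 = 6*v)
y(J(-5, U(-2)))/621 = (6*(3*(-5)*(2*I)))/621 = (6*(-30*I))*(1/621) = -180*I*(1/621) = -20*I/69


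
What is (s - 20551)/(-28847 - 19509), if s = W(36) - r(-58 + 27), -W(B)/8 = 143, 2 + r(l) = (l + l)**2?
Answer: 25537/48356 ≈ 0.52810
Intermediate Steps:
r(l) = -2 + 4*l**2 (r(l) = -2 + (l + l)**2 = -2 + (2*l)**2 = -2 + 4*l**2)
W(B) = -1144 (W(B) = -8*143 = -1144)
s = -4986 (s = -1144 - (-2 + 4*(-58 + 27)**2) = -1144 - (-2 + 4*(-31)**2) = -1144 - (-2 + 4*961) = -1144 - (-2 + 3844) = -1144 - 1*3842 = -1144 - 3842 = -4986)
(s - 20551)/(-28847 - 19509) = (-4986 - 20551)/(-28847 - 19509) = -25537/(-48356) = -25537*(-1/48356) = 25537/48356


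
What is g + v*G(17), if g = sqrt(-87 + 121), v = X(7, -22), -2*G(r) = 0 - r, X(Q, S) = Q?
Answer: 119/2 + sqrt(34) ≈ 65.331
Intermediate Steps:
G(r) = r/2 (G(r) = -(0 - r)/2 = -(-1)*r/2 = r/2)
v = 7
g = sqrt(34) ≈ 5.8309
g + v*G(17) = sqrt(34) + 7*((1/2)*17) = sqrt(34) + 7*(17/2) = sqrt(34) + 119/2 = 119/2 + sqrt(34)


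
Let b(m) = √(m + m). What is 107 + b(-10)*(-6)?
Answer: 107 - 12*I*√5 ≈ 107.0 - 26.833*I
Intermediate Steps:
b(m) = √2*√m (b(m) = √(2*m) = √2*√m)
107 + b(-10)*(-6) = 107 + (√2*√(-10))*(-6) = 107 + (√2*(I*√10))*(-6) = 107 + (2*I*√5)*(-6) = 107 - 12*I*√5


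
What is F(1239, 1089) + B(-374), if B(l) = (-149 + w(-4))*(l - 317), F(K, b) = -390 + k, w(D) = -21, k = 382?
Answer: 117462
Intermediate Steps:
F(K, b) = -8 (F(K, b) = -390 + 382 = -8)
B(l) = 53890 - 170*l (B(l) = (-149 - 21)*(l - 317) = -170*(-317 + l) = 53890 - 170*l)
F(1239, 1089) + B(-374) = -8 + (53890 - 170*(-374)) = -8 + (53890 + 63580) = -8 + 117470 = 117462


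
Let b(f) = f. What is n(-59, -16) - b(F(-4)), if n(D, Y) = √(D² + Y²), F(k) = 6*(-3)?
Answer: 18 + √3737 ≈ 79.131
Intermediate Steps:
F(k) = -18
n(-59, -16) - b(F(-4)) = √((-59)² + (-16)²) - 1*(-18) = √(3481 + 256) + 18 = √3737 + 18 = 18 + √3737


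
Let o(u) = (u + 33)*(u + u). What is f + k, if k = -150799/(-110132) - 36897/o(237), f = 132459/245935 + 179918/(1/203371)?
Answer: 9608723115351114710965/262604425113 ≈ 3.6590e+10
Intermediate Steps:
o(u) = 2*u*(33 + u) (o(u) = (33 + u)*(2*u) = 2*u*(33 + u))
f = 8998787123587889/245935 (f = 132459*(1/245935) + 179918/(1/203371) = 132459/245935 + 179918*203371 = 132459/245935 + 36590103578 = 8998787123587889/245935 ≈ 3.6590e+10)
k = 28855522/26694495 (k = -150799/(-110132) - 36897*1/(474*(33 + 237)) = -150799*(-1/110132) - 36897/(2*237*270) = 13709/10012 - 36897/127980 = 13709/10012 - 36897*1/127980 = 13709/10012 - 12299/42660 = 28855522/26694495 ≈ 1.0810)
f + k = 8998787123587889/245935 + 28855522/26694495 = 9608723115351114710965/262604425113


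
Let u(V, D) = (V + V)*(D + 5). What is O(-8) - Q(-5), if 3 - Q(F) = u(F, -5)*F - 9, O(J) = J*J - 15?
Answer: 37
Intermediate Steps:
O(J) = -15 + J**2 (O(J) = J**2 - 15 = -15 + J**2)
u(V, D) = 2*V*(5 + D) (u(V, D) = (2*V)*(5 + D) = 2*V*(5 + D))
Q(F) = 12 (Q(F) = 3 - ((2*F*(5 - 5))*F - 9) = 3 - ((2*F*0)*F - 9) = 3 - (0*F - 9) = 3 - (0 - 9) = 3 - 1*(-9) = 3 + 9 = 12)
O(-8) - Q(-5) = (-15 + (-8)**2) - 1*12 = (-15 + 64) - 12 = 49 - 12 = 37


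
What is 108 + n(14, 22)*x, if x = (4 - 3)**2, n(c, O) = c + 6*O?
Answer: 254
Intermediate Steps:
x = 1 (x = 1**2 = 1)
108 + n(14, 22)*x = 108 + (14 + 6*22)*1 = 108 + (14 + 132)*1 = 108 + 146*1 = 108 + 146 = 254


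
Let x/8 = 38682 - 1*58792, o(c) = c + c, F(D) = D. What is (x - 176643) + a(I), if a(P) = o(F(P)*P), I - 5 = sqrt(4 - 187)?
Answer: -337839 + 20*I*sqrt(183) ≈ -3.3784e+5 + 270.56*I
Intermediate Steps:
I = 5 + I*sqrt(183) (I = 5 + sqrt(4 - 187) = 5 + sqrt(-183) = 5 + I*sqrt(183) ≈ 5.0 + 13.528*I)
o(c) = 2*c
x = -160880 (x = 8*(38682 - 1*58792) = 8*(38682 - 58792) = 8*(-20110) = -160880)
a(P) = 2*P**2 (a(P) = 2*(P*P) = 2*P**2)
(x - 176643) + a(I) = (-160880 - 176643) + 2*(5 + I*sqrt(183))**2 = -337523 + 2*(5 + I*sqrt(183))**2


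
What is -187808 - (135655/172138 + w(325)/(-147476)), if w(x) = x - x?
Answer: -32329029159/172138 ≈ -1.8781e+5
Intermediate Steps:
w(x) = 0
-187808 - (135655/172138 + w(325)/(-147476)) = -187808 - (135655/172138 + 0/(-147476)) = -187808 - (135655*(1/172138) + 0*(-1/147476)) = -187808 - (135655/172138 + 0) = -187808 - 1*135655/172138 = -187808 - 135655/172138 = -32329029159/172138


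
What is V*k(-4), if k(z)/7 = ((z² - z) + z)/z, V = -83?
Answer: 2324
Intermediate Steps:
k(z) = 7*z (k(z) = 7*(((z² - z) + z)/z) = 7*(z²/z) = 7*z)
V*k(-4) = -581*(-4) = -83*(-28) = 2324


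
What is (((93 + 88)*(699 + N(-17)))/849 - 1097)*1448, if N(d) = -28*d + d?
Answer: -348367080/283 ≈ -1.2310e+6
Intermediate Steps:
N(d) = -27*d
(((93 + 88)*(699 + N(-17)))/849 - 1097)*1448 = (((93 + 88)*(699 - 27*(-17)))/849 - 1097)*1448 = ((181*(699 + 459))*(1/849) - 1097)*1448 = ((181*1158)*(1/849) - 1097)*1448 = (209598*(1/849) - 1097)*1448 = (69866/283 - 1097)*1448 = -240585/283*1448 = -348367080/283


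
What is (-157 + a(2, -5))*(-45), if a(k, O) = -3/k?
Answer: 14265/2 ≈ 7132.5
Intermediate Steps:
(-157 + a(2, -5))*(-45) = (-157 - 3/2)*(-45) = -317/2*(-45) = 14265/2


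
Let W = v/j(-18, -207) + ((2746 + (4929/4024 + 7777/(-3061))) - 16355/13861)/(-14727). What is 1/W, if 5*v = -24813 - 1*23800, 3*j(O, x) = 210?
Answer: -440015728417721400/61197641174329704427 ≈ -0.0071901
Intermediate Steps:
j(O, x) = 70 (j(O, x) = (⅓)*210 = 70)
v = -48613/5 (v = (-24813 - 1*23800)/5 = (-24813 - 23800)/5 = (⅕)*(-48613) = -48613/5 ≈ -9722.6)
W = -61197641174329704427/440015728417721400 (W = -48613/5/70 + ((2746 + (4929/4024 + 7777/(-3061))) - 16355/13861)/(-14727) = -48613/5*1/70 + ((2746 + (4929*(1/4024) + 7777*(-1/3061))) - 16355*1/13861)*(-1/14727) = -48613/350 + ((2746 + (4929/4024 - 7777/3061)) - 16355/13861)*(-1/14727) = -48613/350 + ((2746 - 16206979/12317464) - 16355/13861)*(-1/14727) = -48613/350 + (33807549165/12317464 - 16355/13861)*(-1/14727) = -48613/350 + (468404986852345/170732368504)*(-1/14727) = -48613/350 - 468404986852345/2514375590958408 = -61197641174329704427/440015728417721400 ≈ -139.08)
1/W = 1/(-61197641174329704427/440015728417721400) = -440015728417721400/61197641174329704427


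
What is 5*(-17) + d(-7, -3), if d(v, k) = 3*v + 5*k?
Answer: -121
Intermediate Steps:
5*(-17) + d(-7, -3) = 5*(-17) + (3*(-7) + 5*(-3)) = -85 + (-21 - 15) = -85 - 36 = -121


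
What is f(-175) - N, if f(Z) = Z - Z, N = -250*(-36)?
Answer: -9000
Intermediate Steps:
N = 9000
f(Z) = 0
f(-175) - N = 0 - 1*9000 = 0 - 9000 = -9000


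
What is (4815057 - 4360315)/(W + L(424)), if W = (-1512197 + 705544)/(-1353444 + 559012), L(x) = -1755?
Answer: -361261596544/1393421507 ≈ -259.26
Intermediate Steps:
W = 806653/794432 (W = -806653/(-794432) = -806653*(-1/794432) = 806653/794432 ≈ 1.0154)
(4815057 - 4360315)/(W + L(424)) = (4815057 - 4360315)/(806653/794432 - 1755) = 454742/(-1393421507/794432) = 454742*(-794432/1393421507) = -361261596544/1393421507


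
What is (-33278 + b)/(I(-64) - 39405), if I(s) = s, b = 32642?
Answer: 636/39469 ≈ 0.016114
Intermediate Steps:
(-33278 + b)/(I(-64) - 39405) = (-33278 + 32642)/(-64 - 39405) = -636/(-39469) = -636*(-1/39469) = 636/39469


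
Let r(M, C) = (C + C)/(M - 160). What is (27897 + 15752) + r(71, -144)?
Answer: 3885049/89 ≈ 43652.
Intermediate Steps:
r(M, C) = 2*C/(-160 + M) (r(M, C) = (2*C)/(-160 + M) = 2*C/(-160 + M))
(27897 + 15752) + r(71, -144) = (27897 + 15752) + 2*(-144)/(-160 + 71) = 43649 + 2*(-144)/(-89) = 43649 + 2*(-144)*(-1/89) = 43649 + 288/89 = 3885049/89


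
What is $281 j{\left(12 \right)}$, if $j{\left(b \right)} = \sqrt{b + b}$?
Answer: $562 \sqrt{6} \approx 1376.6$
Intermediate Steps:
$j{\left(b \right)} = \sqrt{2} \sqrt{b}$ ($j{\left(b \right)} = \sqrt{2 b} = \sqrt{2} \sqrt{b}$)
$281 j{\left(12 \right)} = 281 \sqrt{2} \sqrt{12} = 281 \sqrt{2} \cdot 2 \sqrt{3} = 281 \cdot 2 \sqrt{6} = 562 \sqrt{6}$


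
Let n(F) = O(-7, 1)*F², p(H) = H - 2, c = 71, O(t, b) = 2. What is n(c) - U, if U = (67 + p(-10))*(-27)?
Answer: 11567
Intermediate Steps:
p(H) = -2 + H
U = -1485 (U = (67 + (-2 - 10))*(-27) = (67 - 12)*(-27) = 55*(-27) = -1485)
n(F) = 2*F²
n(c) - U = 2*71² - 1*(-1485) = 2*5041 + 1485 = 10082 + 1485 = 11567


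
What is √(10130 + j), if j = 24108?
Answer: √34238 ≈ 185.04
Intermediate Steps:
√(10130 + j) = √(10130 + 24108) = √34238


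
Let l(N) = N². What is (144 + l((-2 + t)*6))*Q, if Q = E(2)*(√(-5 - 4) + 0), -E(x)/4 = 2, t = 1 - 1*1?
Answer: -6912*I ≈ -6912.0*I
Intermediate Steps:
t = 0 (t = 1 - 1 = 0)
E(x) = -8 (E(x) = -4*2 = -8)
Q = -24*I (Q = -8*(√(-5 - 4) + 0) = -8*(√(-9) + 0) = -8*(3*I + 0) = -24*I ≈ -24.0*I)
(144 + l((-2 + t)*6))*Q = (144 + ((-2 + 0)*6)²)*(-24*I) = (144 + (-2*6)²)*(-24*I) = (144 + (-12)²)*(-24*I) = (144 + 144)*(-24*I) = 288*(-24*I) = -6912*I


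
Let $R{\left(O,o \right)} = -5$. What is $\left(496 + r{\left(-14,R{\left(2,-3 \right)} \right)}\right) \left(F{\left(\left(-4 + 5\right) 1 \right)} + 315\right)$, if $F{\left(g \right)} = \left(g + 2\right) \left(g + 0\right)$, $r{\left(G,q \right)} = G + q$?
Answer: $151686$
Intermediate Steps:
$F{\left(g \right)} = g \left(2 + g\right)$ ($F{\left(g \right)} = \left(2 + g\right) g = g \left(2 + g\right)$)
$\left(496 + r{\left(-14,R{\left(2,-3 \right)} \right)}\right) \left(F{\left(\left(-4 + 5\right) 1 \right)} + 315\right) = \left(496 - 19\right) \left(\left(-4 + 5\right) 1 \left(2 + \left(-4 + 5\right) 1\right) + 315\right) = \left(496 - 19\right) \left(1 \cdot 1 \left(2 + 1 \cdot 1\right) + 315\right) = 477 \left(1 \left(2 + 1\right) + 315\right) = 477 \left(1 \cdot 3 + 315\right) = 477 \left(3 + 315\right) = 477 \cdot 318 = 151686$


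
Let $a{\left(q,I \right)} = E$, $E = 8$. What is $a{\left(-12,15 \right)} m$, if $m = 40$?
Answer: $320$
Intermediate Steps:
$a{\left(q,I \right)} = 8$
$a{\left(-12,15 \right)} m = 8 \cdot 40 = 320$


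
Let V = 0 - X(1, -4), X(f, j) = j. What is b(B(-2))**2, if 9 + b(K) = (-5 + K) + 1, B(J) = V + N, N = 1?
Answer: 64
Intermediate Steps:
V = 4 (V = 0 - 1*(-4) = 0 + 4 = 4)
B(J) = 5 (B(J) = 4 + 1 = 5)
b(K) = -13 + K (b(K) = -9 + ((-5 + K) + 1) = -9 + (-4 + K) = -13 + K)
b(B(-2))**2 = (-13 + 5)**2 = (-8)**2 = 64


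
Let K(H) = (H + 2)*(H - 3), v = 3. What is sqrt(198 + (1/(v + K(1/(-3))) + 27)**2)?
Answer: 3*sqrt(53254)/23 ≈ 30.100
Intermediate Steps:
K(H) = (-3 + H)*(2 + H) (K(H) = (2 + H)*(-3 + H) = (-3 + H)*(2 + H))
sqrt(198 + (1/(v + K(1/(-3))) + 27)**2) = sqrt(198 + (1/(3 + (-6 + (1/(-3))**2 - 1/(-3))) + 27)**2) = sqrt(198 + (1/(3 + (-6 + (-1/3)**2 - 1*(-1/3))) + 27)**2) = sqrt(198 + (1/(3 + (-6 + 1/9 + 1/3)) + 27)**2) = sqrt(198 + (1/(3 - 50/9) + 27)**2) = sqrt(198 + (1/(-23/9) + 27)**2) = sqrt(198 + (-9/23 + 27)**2) = sqrt(198 + (612/23)**2) = sqrt(198 + 374544/529) = sqrt(479286/529) = 3*sqrt(53254)/23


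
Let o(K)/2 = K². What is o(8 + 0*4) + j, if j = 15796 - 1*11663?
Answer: 4261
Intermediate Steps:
o(K) = 2*K²
j = 4133 (j = 15796 - 11663 = 4133)
o(8 + 0*4) + j = 2*(8 + 0*4)² + 4133 = 2*(8 + 0)² + 4133 = 2*8² + 4133 = 2*64 + 4133 = 128 + 4133 = 4261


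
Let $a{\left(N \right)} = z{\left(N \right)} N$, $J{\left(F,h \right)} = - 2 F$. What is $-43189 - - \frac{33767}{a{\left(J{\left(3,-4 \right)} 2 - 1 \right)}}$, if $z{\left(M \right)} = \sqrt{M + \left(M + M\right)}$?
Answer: $-43189 + \frac{33767 i \sqrt{39}}{507} \approx -43189.0 + 415.93 i$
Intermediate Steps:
$z{\left(M \right)} = \sqrt{3} \sqrt{M}$ ($z{\left(M \right)} = \sqrt{M + 2 M} = \sqrt{3 M} = \sqrt{3} \sqrt{M}$)
$a{\left(N \right)} = \sqrt{3} N^{\frac{3}{2}}$ ($a{\left(N \right)} = \sqrt{3} \sqrt{N} N = \sqrt{3} N^{\frac{3}{2}}$)
$-43189 - - \frac{33767}{a{\left(J{\left(3,-4 \right)} 2 - 1 \right)}} = -43189 - - \frac{33767}{\sqrt{3} \left(\left(-2\right) 3 \cdot 2 - 1\right)^{\frac{3}{2}}} = -43189 - - \frac{33767}{\sqrt{3} \left(\left(-6\right) 2 - 1\right)^{\frac{3}{2}}} = -43189 - - \frac{33767}{\sqrt{3} \left(-12 - 1\right)^{\frac{3}{2}}} = -43189 - - \frac{33767}{\sqrt{3} \left(-13\right)^{\frac{3}{2}}} = -43189 - - \frac{33767}{\sqrt{3} \left(- 13 i \sqrt{13}\right)} = -43189 - - \frac{33767}{\left(-13\right) i \sqrt{39}} = -43189 - - 33767 \frac{i \sqrt{39}}{507} = -43189 - - \frac{33767 i \sqrt{39}}{507} = -43189 + \frac{33767 i \sqrt{39}}{507}$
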